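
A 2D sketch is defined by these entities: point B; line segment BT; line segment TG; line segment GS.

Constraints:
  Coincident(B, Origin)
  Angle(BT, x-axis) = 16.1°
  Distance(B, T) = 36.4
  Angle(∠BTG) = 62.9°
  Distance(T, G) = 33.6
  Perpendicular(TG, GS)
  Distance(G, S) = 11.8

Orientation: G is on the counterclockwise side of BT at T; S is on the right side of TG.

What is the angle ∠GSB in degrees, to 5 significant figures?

21.056°

B is at the origin; BT runs at 16.1° with length 36.4, so T = 36.4·(cos 16.1°, sin 16.1°) = (34.972, 10.094). ∠BTG = 62.9°, so TG runs at 16.1° + (180° − 62.9°) = 133.20° from the x-axis; with |TG| = 33.6, G = T + 33.6·(cos 133.20°, sin 133.20°) = (11.972, 34.588). The perpendicularity gives GS at right angles to TG; with |GS| = 11.8 on the right of TG, S = G + 11.8·(0.72897, 0.68455) = (20.573, 42.665). Then cos ∠GSB = SG·SB / (|SG||SB|), giving 21.056°.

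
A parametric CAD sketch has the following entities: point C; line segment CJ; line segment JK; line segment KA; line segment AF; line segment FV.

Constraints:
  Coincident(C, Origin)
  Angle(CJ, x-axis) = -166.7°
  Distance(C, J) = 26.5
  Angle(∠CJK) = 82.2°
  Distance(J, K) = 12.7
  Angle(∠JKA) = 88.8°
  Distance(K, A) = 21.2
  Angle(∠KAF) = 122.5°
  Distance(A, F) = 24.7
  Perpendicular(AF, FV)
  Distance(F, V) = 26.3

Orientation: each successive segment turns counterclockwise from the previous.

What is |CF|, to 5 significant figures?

14.673

∠JKA = 88.8° gives KA at 22.300° from the x-axis; with |KA| = 21.2, A = (-1.6028, -9.9004). ∠KAF = 122.5° gives AF at 79.800° from the x-axis; with |AF| = 24.7, F = (2.7712, 14.409). Then |CF| = |F − C| = 14.673.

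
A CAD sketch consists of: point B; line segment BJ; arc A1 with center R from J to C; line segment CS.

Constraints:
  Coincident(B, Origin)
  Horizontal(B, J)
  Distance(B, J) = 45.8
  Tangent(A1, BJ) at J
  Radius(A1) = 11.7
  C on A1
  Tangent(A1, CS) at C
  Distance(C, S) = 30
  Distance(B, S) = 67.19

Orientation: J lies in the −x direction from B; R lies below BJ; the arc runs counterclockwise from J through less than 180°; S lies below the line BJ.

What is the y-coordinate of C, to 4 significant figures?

-14.04

B is at the origin; BJ is horizontal with |BJ| = 45.8 and J on the −x side, so J = (-45.80, 0.000). A1 meets BJ tangentially, so RJ is at right angles to BJ, so R = J + (0, -11.7) = (-45.80, -11.70). Since RC ⟂ CS (tangency), |RS| = √(11.7² + 30.0²) = 32.20 regardless of where C sits on A1. So S lies on both circle(B, 67.19) and circle(R, 32.20); the below-BJ intersection is S = (-51.26, -43.43). C is the foot of the tangent from S: C = (-57.26, -14.04).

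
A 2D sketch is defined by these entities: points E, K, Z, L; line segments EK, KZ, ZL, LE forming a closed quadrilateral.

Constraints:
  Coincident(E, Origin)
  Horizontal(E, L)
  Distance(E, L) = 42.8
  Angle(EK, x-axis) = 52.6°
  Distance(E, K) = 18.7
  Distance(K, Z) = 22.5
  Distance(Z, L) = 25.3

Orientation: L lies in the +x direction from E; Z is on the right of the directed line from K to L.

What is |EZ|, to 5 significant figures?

19.483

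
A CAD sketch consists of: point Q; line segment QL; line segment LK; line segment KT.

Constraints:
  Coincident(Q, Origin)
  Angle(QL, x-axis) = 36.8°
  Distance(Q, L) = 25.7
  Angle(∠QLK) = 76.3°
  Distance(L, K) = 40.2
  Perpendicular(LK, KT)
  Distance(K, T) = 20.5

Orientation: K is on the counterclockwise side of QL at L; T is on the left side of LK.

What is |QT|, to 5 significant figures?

34.405

Q is at the origin; QL runs at 36.8° with length 25.7, so L = 25.7·(cos 36.8°, sin 36.8°) = (20.579, 15.395). ∠QLK = 76.3°, so LK runs at 36.8° + (180° − 76.3°) = 140.50° from the x-axis; with |LK| = 40.2, K = L + 40.2·(cos 140.50°, sin 140.50°) = (-10.441, 40.965). The perpendicularity gives KT at right angles to LK; with |KT| = 20.5 on the left of LK, T = K + 20.5·(-0.63608, -0.77162) = (-23.480, 25.147). Then |QT| = |T − Q| = 34.405.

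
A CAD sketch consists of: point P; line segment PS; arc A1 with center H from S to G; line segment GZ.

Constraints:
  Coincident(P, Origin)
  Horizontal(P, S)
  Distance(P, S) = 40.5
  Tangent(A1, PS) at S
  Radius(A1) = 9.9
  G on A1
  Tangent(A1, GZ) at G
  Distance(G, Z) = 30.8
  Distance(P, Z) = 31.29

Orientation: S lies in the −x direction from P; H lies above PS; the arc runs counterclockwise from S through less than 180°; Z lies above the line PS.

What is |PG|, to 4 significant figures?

32.91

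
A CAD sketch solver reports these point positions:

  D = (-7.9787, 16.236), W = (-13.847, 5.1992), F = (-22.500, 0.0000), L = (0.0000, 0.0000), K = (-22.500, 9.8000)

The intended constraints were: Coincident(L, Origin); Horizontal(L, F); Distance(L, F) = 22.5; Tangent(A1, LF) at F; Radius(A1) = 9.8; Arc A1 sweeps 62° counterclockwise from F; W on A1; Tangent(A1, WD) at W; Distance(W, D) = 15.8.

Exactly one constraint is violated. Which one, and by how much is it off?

Distance(W, D) = 15.8 — off by 3.30.

L = (0.00, 0.00) ✓; L.y = 0.00, F.y = 0.00 ✓; |LF| = 22.50 ✓; ∠(KF, FL) = 90.00° ✓; |KF| = 9.800 ✓; bearing(K→W) − bearing(K→F) = 62.00° ✓; |KW| = 9.800 ✓; ∠(KW, WD) = 90.00° ✓; |WD| = 12.50 ✗.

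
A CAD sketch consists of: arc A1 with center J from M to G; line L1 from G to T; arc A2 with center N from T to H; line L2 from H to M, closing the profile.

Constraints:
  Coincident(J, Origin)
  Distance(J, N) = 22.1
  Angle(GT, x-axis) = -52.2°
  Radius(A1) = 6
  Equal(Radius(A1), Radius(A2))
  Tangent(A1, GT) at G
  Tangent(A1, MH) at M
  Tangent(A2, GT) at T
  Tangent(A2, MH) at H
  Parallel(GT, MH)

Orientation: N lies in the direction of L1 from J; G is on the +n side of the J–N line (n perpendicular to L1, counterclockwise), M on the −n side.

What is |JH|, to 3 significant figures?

22.9

The slot axis is L1's direction at -52.2°, so u = (cos -52.2°, sin -52.2°) = (0.613, -0.790) and n = (−sin -52.2°, cos -52.2°) = (0.790, 0.613). J is at the origin and N lies 22.1 along u from J, so N = 22.1·u = (13.5, -17.5). Tangency of A1 to both parallel lines with radius 6.0 puts G and M at J ± 6.0·n: G = (4.74, 3.68), M = (-4.74, -3.68). Equal radii place T and H the same way about N: T = N + 6.0·n = (18.3, -13.8), H = N − 6.0·n = (8.80, -21.1). Then |JH| = |H − J| = 22.9.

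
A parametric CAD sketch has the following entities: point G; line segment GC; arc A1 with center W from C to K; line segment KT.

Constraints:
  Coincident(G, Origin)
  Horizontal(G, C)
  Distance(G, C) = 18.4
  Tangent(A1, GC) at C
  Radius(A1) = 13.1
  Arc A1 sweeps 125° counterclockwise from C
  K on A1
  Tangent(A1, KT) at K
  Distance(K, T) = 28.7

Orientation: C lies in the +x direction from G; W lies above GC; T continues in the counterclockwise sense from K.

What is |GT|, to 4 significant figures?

45.91

On A1, C sits at bearing -90° from W; a 125° counterclockwise sweep puts K at bearing 35°, so K = W + 13.1·(cos 35°, sin 35°) = (29.13, 20.61). Since A1 is tangent to KT there, WK ⟂ KT, so KT runs along (−sin 35°, cos 35°); with |KT| = 28.7, T = (12.67, 44.12). Then |GT| = |T − G| = 45.91.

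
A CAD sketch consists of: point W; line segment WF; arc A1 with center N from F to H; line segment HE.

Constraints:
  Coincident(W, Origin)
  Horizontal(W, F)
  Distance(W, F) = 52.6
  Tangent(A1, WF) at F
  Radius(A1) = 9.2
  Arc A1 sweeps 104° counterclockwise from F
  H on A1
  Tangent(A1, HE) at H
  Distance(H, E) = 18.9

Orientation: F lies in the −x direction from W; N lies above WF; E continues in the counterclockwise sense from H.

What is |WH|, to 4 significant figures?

45.14

W is at the origin; W and F share the same y with |WF| = 52.6 and F on the −x side, so F = (-52.60, 0.000). Since A1 is tangent to WF there, NF ⟂ WF, so N = F + (0, 9.2) = (-52.60, 9.200). On A1, F sits at bearing -90° from N; a 104° counterclockwise sweep puts H at bearing 14°, so H = N + 9.2·(cos 14°, sin 14°) = (-43.67, 11.43). Then |WH| = |H − W| = 45.14.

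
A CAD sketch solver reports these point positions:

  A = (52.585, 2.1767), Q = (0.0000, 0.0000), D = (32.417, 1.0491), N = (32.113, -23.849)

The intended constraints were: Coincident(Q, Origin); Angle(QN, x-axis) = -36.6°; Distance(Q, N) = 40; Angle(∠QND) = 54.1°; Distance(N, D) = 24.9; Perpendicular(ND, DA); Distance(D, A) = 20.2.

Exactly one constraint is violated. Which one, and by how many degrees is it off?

Perpendicular(ND, DA) — off by 3.90°.

Q = (0.00, 0.00) ✓; QN at -36.60° ✓; |QN| = 40.00 ✓; ∠QND = 54.10° ✓; |ND| = 24.90 ✓; ∠(ND, DA) = 86.10° ✗; |DA| = 20.20 ✓.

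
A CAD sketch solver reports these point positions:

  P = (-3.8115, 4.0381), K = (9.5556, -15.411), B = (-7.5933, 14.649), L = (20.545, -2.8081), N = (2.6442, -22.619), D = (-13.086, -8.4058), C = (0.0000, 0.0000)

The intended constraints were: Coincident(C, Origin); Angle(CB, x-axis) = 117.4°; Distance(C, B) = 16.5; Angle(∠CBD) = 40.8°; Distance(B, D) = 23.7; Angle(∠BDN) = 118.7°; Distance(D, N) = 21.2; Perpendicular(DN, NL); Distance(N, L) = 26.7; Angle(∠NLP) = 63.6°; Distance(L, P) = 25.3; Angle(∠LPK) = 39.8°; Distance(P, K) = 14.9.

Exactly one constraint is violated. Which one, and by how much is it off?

Distance(P, K) = 14.9 — off by 8.70.

C = (0.00, 0.00) ✓; CB at 117.4° ✓; |CB| = 16.50 ✓; ∠CBD = 40.80° ✓; |BD| = 23.70 ✓; ∠BDN = 118.7° ✓; |DN| = 21.20 ✓; ∠(DN, NL) = 90.00° ✓; |NL| = 26.70 ✓; ∠NLP = 63.60° ✓; |LP| = 25.30 ✓; ∠LPK = 39.80° ✓; |PK| = 23.60 ✗.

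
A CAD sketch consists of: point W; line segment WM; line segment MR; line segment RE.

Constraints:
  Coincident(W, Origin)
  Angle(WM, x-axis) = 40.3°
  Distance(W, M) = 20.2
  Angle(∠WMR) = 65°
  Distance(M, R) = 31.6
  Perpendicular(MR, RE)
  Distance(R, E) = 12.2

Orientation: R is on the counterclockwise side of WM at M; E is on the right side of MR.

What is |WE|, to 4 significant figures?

38.24

W is at the origin; WM runs at 40.3° with length 20.2, so M = 20.2·(cos 40.3°, sin 40.3°) = (15.41, 13.07). ∠WMR = 65.0°, so MR runs at 40.3° + (180° − 65.0°) = 155.3° from the x-axis; with |MR| = 31.6, R = M + 31.6·(cos 155.3°, sin 155.3°) = (-13.30, 26.27). MR ⟂ RE; with |RE| = 12.2 on the right of MR, E = R + 12.2·(0.4179, 0.9085) = (-8.205, 37.35). Then |WE| = |E − W| = 38.24.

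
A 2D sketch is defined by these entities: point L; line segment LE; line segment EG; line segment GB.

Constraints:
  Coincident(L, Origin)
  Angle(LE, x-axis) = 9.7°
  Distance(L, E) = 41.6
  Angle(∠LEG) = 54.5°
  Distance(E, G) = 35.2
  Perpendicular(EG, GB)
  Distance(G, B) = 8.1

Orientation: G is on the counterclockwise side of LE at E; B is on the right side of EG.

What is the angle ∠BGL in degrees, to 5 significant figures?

161.94°

L is at the origin; LE runs at 9.7° with length 41.6, so E = 41.6·(cos 9.7°, sin 9.7°) = (41.005, 7.0092). ∠LEG = 54.5°, so EG runs at 9.7° + (180° − 54.5°) = 135.20° from the x-axis; with |EG| = 35.2, G = E + 35.2·(cos 135.20°, sin 135.20°) = (16.028, 31.812). The perpendicularity gives GB at right angles to EG; with |GB| = 8.1 on the right of EG, B = G + 8.1·(0.70463, 0.70957) = (21.736, 37.560). Then cos ∠BGL = GB·GL / (|GB||GL|), giving 161.94°.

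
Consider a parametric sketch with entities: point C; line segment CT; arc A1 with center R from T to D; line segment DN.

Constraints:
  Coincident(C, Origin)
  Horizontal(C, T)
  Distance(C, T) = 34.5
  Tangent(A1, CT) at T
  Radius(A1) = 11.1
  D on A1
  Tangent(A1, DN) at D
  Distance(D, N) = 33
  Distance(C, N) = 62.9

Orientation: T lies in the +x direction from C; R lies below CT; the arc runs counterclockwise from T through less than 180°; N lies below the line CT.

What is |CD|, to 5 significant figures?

30.885

C is at the origin; C and T share the same y with |CT| = 34.5 and T on the +x side, so T = (34.500, 0.0000). The tangent condition forces RT to be normal to CT, so R = T + (0, -11.1) = (34.500, -11.100). Since RD ⟂ DN (tangency), |RN| = √(11.1² + 33.0²) = 34.817 regardless of where D sits on A1. So N lies on both circle(C, 62.9) and circle(R, 34.817); the below-CT intersection is N = (44.506, -44.448). D is the foot of the tangent from N: D = (25.440, -17.513).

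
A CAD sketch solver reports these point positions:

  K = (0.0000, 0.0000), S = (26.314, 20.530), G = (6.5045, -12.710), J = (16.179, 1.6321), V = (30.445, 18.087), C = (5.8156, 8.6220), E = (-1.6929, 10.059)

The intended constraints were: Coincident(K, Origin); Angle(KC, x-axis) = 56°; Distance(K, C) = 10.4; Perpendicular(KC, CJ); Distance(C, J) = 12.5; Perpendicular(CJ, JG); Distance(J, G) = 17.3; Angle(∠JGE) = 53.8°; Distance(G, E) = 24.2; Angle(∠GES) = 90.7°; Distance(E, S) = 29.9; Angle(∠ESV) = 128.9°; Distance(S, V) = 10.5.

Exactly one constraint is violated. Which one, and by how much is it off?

Distance(S, V) = 10.5 — off by 5.70.

K = (0.00, 0.00) ✓; KC at 56.00° ✓; |KC| = 10.40 ✓; ∠(KC, CJ) = 90.00° ✓; |CJ| = 12.50 ✓; ∠(CJ, JG) = 90.00° ✓; |JG| = 17.30 ✓; ∠JGE = 53.80° ✓; |GE| = 24.20 ✓; ∠GES = 90.70° ✓; |ES| = 29.90 ✓; ∠ESV = 128.9° ✓; |SV| = 4.799 ✗.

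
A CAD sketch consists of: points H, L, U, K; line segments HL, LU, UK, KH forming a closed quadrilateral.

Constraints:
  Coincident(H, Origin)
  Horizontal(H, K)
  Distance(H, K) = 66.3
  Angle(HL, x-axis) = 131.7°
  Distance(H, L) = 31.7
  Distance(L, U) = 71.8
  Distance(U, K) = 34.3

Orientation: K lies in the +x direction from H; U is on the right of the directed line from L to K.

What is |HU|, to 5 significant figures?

41.448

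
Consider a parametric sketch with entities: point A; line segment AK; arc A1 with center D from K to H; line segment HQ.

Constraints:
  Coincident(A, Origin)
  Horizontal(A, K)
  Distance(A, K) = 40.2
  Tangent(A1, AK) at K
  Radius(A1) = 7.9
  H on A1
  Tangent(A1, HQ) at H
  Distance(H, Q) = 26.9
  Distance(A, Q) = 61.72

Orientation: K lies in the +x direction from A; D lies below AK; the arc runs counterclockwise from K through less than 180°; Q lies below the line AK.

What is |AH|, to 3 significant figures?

36.7

Checks: A.y = 0.00, K.y = 0.00 ✓; |DH| = 7.900 ✓; ∠(DH, HQ) = 90.00° ✓; |HQ| = 26.90 ✓; |AQ| = 61.72 ✓.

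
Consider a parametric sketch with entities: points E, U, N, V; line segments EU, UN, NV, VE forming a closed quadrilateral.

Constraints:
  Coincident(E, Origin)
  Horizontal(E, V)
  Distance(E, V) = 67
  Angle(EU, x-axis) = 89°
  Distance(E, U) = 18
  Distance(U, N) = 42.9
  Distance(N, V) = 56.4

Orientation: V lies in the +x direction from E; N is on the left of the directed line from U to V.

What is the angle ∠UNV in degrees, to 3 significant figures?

87.0°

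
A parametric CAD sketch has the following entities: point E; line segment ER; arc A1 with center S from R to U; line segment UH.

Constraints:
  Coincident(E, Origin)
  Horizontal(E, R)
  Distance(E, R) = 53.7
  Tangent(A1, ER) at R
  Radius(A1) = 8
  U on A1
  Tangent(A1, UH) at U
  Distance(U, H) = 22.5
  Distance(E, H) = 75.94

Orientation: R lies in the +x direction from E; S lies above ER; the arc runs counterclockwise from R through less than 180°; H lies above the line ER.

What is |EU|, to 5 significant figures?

60.593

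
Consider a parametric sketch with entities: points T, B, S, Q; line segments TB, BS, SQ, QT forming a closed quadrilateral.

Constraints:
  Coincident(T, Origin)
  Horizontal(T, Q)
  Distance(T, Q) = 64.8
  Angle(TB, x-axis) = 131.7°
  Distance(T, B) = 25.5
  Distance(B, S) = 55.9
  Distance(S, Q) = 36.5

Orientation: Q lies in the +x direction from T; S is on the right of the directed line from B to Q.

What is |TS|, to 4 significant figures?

32.07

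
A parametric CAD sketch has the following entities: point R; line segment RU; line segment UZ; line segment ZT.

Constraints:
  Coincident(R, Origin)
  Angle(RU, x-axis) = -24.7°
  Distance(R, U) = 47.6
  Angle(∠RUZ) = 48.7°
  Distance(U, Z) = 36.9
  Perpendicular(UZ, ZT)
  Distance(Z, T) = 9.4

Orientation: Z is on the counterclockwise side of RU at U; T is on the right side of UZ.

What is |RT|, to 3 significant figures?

45.5

R is at the origin; RU runs at -24.7° with length 47.6, so U = 47.6·(cos -24.7°, sin -24.7°) = (43.2, -19.9). ∠RUZ = 48.7°, so UZ runs at -24.7° + (180° − 48.7°) = 107° from the x-axis; with |UZ| = 36.9, Z = U + 36.9·(cos 107°, sin 107°) = (32.7, 15.5). UZ ⟂ ZT; with |ZT| = 9.4 on the right of UZ, T = Z + 9.4·(0.958, 0.286) = (41.7, 18.2). Then |RT| = |T − R| = 45.5.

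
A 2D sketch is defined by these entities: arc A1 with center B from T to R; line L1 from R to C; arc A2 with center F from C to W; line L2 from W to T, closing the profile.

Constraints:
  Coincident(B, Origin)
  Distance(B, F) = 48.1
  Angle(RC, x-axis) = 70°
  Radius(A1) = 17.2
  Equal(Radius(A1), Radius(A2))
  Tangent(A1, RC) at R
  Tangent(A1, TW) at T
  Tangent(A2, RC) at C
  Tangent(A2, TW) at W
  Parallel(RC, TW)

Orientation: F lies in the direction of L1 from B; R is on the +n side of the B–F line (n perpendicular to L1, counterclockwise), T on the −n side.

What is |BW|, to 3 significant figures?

51.1

The slot axis is L1's direction at 70.0°, so u = (cos 70.0°, sin 70.0°) = (0.342, 0.940) and n = (−sin 70.0°, cos 70.0°) = (-0.940, 0.342). B is at the origin and F lies 48.1 along u from B, so F = 48.1·u = (16.5, 45.2). Tangency of A1 to both parallel lines with radius 17.2 puts R and T at B ± 17.2·n: R = (-16.2, 5.88), T = (16.2, -5.88). Equal radii place C and W the same way about F: C = F + 17.2·n = (0.288, 51.1), W = F − 17.2·n = (32.6, 39.3). Then |BW| = |W − B| = 51.1.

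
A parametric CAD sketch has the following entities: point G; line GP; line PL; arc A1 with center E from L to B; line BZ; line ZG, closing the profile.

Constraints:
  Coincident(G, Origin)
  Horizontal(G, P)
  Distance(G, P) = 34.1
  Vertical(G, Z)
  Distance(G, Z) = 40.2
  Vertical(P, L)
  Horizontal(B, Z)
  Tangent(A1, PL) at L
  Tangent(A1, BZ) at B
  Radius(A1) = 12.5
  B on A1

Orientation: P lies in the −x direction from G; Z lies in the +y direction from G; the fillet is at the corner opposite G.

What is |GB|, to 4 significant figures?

45.64

G is at the origin; GP is horizontal with |GP| = 34.1 and P on the −x side, so P = (-34.10, 0.000). GZ is vertical with |GZ| = 40.2 and Z on the +y side, so Z = (0.000, 40.20). The virtual corner opposite G is at (-34.10, 40.20). Since A1 is tangent to PL there, EL ⟂ PL and A1 meets BZ tangentially, so EB is at right angles to BZ, with radius 12.5, so the center E sits 12.5 in from both sides at E = (-21.60, 27.70). That places the tangent points at L = (-34.10, 27.70) on PL and B = (-21.60, 40.20) on BZ. Then |GB| = |B − G| = 45.64.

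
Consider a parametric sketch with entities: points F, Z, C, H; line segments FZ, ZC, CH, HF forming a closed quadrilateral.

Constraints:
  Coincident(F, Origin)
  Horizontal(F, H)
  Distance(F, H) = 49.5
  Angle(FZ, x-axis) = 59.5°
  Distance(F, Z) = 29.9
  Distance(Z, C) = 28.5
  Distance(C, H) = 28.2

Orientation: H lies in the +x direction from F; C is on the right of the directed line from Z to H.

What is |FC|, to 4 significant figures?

21.47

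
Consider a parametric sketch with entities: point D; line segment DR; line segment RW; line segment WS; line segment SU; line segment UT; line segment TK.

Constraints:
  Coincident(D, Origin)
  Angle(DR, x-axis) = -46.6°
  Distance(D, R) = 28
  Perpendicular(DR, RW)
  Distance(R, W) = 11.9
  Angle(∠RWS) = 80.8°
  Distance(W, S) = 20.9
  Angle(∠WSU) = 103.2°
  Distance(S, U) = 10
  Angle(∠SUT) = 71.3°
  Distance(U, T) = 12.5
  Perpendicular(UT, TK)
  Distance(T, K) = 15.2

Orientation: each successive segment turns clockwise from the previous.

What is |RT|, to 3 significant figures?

9.40

D is at the origin; DR runs at -46.6° with length 28.0, so R = (19.2, -20.3). DR ⟂ RW, so RW runs at -137°; with |RW| = 11.9, W = (10.6, -28.5). ∠RWS = 80.8° gives WS at 124° from the x-axis; with |WS| = 20.9, S = (-1.16, -11.2). ∠WSU = 103.2° gives SU at 47.4° from the x-axis; with |SU| = 10.0, U = (5.61, -3.87). ∠SUT = 71.3° gives UT at -61.3° from the x-axis; with |UT| = 12.5, T = (11.6, -14.8). Then |RT| = |T − R| = 9.40.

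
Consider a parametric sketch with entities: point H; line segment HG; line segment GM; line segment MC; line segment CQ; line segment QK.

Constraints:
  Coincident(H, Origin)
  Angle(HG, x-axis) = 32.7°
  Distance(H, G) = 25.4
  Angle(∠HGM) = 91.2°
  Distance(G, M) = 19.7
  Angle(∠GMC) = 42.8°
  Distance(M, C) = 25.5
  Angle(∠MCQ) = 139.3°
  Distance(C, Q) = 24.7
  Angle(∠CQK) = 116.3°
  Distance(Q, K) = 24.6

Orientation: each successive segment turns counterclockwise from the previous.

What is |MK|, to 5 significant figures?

55.199

H is at the origin; HG runs at 32.7° with length 25.4, so G = (21.374, 13.722). ∠HGM = 91.2° gives GM at 121.50° from the x-axis; with |GM| = 19.7, M = (11.081, 30.519). ∠GMC = 42.8° gives MC at -101.30° from the x-axis; with |MC| = 25.5, C = (6.0845, 5.5134). ∠MCQ = 139.3° gives CQ at -60.600° from the x-axis; with |CQ| = 24.7, Q = (18.210, -16.006). ∠CQK = 116.3° gives QK at 3.1000° from the x-axis; with |QK| = 24.6, K = (42.774, -14.675). Then |MK| = |K − M| = 55.199.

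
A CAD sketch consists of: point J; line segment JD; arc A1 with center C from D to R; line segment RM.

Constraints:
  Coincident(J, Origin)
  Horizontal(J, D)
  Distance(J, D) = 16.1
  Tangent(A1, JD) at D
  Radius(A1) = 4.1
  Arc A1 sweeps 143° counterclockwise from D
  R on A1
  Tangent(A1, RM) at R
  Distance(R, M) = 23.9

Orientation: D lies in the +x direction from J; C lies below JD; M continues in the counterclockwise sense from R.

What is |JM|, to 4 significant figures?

39.29

J is at the origin; JD is horizontal with |JD| = 16.1 and D on the +x side, so D = (16.10, 0.000). The tangent condition forces CD to be normal to JD, so C = D + (0, -4.1) = (16.10, -4.100). On A1, D sits at bearing 90° from C; a 143° counterclockwise sweep puts R at bearing 233°, so R = C + 4.1·(cos 233°, sin 233°) = (13.63, -7.374). Since A1 is tangent to RM there, CR ⟂ RM, so RM runs along (−sin 233°, cos 233°); with |RM| = 23.9, M = (32.72, -21.76). Then |JM| = |M − J| = 39.29.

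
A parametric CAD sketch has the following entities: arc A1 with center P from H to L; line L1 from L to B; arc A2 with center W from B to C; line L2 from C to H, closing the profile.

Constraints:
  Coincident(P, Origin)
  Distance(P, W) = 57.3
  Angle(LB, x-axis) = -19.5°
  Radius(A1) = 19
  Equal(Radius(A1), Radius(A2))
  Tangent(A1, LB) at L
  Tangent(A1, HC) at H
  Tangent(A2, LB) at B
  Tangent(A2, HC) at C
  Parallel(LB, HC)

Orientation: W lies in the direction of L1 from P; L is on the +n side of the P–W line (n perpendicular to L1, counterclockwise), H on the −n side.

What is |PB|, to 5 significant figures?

60.368

The slot axis is L1's direction at -19.5°, so u = (cos -19.5°, sin -19.5°) = (0.94264, -0.33381) and n = (−sin -19.5°, cos -19.5°) = (0.33381, 0.94264). P is at the origin and W lies 57.3 along u from P, so W = 57.3·u = (54.013, -19.127). Tangency of A1 to both parallel lines with radius 19.0 puts L and H at P ± 19.0·n: L = (6.3423, 17.910), H = (-6.3423, -17.910). Equal radii place B and C the same way about W: B = W + 19.0·n = (60.356, -1.2169), C = W − 19.0·n = (47.671, -37.037). Then |PB| = |B − P| = 60.368.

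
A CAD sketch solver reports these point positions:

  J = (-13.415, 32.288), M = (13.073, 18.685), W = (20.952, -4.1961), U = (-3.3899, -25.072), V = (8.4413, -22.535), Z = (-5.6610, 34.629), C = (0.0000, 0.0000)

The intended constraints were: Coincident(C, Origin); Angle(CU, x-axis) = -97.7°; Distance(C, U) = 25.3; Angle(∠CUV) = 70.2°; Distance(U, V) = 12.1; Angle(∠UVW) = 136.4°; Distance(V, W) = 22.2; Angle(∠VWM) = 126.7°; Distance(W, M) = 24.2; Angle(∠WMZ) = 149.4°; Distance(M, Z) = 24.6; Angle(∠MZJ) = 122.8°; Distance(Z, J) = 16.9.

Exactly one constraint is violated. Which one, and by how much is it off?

Distance(Z, J) = 16.9 — off by 8.80.

C = (0.00, 0.00) ✓; CU at -97.70° ✓; |CU| = 25.30 ✓; ∠CUV = 70.20° ✓; |UV| = 12.10 ✓; ∠UVW = 136.4° ✓; |VW| = 22.20 ✓; ∠VWM = 126.7° ✓; |WM| = 24.20 ✓; ∠WMZ = 149.4° ✓; |MZ| = 24.60 ✓; ∠MZJ = 122.8° ✓; |ZJ| = 8.100 ✗.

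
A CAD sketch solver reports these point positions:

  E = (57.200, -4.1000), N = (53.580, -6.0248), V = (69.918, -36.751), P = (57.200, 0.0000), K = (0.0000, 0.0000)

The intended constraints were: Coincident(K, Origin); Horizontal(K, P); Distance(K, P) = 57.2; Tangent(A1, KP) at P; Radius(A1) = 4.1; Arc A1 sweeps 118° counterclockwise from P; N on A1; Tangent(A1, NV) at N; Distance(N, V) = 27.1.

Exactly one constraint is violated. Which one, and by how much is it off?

Distance(N, V) = 27.1 — off by 7.70.

K = (0.00, 0.00) ✓; K.y = 0.00, P.y = 0.00 ✓; |KP| = 57.20 ✓; ∠(EP, PK) = 90.00° ✓; |EP| = 4.100 ✓; bearing(E→N) − bearing(E→P) = 118.0° ✓; |EN| = 4.100 ✓; ∠(EN, NV) = 90.00° ✓; |NV| = 34.80 ✗.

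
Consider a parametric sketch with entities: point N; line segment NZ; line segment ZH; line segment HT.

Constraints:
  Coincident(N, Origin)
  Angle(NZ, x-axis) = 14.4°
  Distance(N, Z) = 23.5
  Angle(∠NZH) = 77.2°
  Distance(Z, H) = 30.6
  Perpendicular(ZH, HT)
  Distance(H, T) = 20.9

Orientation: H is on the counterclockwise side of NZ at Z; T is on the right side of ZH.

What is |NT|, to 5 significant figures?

50.643

N is at the origin; NZ runs at 14.4° with length 23.5, so Z = 23.5·(cos 14.4°, sin 14.4°) = (22.762, 5.8442). ∠NZH = 77.2°, so ZH runs at 14.4° + (180° − 77.2°) = 117.20° from the x-axis; with |ZH| = 30.6, H = Z + 30.6·(cos 117.20°, sin 117.20°) = (8.7745, 33.060). ZH ⟂ HT; with |HT| = 20.9 on the right of ZH, T = H + 20.9·(0.88942, 0.45710) = (27.363, 42.614). Then |NT| = |T − N| = 50.643.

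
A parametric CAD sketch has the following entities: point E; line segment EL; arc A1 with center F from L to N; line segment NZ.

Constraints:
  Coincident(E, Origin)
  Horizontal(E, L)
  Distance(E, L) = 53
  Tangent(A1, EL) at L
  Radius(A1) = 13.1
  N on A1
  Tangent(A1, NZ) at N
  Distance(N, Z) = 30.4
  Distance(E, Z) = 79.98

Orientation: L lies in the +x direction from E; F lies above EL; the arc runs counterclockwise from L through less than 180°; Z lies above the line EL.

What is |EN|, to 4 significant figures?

67.25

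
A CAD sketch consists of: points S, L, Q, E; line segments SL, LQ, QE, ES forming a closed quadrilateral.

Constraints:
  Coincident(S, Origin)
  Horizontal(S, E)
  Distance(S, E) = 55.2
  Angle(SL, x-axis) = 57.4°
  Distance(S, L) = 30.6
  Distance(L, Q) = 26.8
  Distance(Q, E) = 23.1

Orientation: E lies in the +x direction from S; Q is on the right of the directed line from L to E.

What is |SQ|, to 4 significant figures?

32.78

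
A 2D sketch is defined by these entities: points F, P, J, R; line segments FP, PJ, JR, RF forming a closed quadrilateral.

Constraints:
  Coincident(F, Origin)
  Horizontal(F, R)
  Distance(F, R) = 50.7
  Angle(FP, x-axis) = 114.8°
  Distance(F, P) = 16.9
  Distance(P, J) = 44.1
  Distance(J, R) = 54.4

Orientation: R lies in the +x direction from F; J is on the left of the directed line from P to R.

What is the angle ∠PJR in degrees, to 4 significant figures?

73.92°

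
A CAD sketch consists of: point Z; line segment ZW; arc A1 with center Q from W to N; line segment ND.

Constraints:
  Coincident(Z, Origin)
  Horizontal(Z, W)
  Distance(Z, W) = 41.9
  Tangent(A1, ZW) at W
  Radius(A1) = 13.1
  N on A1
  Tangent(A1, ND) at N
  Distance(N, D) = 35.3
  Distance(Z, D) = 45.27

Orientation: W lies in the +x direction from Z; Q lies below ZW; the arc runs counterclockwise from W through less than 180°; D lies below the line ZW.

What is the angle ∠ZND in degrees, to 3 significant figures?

86.1°

Checks: |ZW| = 41.90 ✓; |QN| = 13.10 ✓; ∠(QN, ND) = 90.00° ✓; |ND| = 35.30 ✓; |ZD| = 45.27 ✓.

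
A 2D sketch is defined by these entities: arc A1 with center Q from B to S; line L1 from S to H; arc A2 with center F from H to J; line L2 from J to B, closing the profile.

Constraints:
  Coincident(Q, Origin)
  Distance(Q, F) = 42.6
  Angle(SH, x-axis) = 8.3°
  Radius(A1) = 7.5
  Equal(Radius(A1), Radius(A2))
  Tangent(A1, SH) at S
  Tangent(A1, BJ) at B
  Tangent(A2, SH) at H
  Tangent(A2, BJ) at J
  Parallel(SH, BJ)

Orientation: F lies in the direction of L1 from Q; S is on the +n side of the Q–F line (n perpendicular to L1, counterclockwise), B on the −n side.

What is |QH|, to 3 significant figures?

43.3

The slot axis is L1's direction at 8.3°, so u = (cos 8.3°, sin 8.3°) = (0.990, 0.144) and n = (−sin 8.3°, cos 8.3°) = (-0.144, 0.990). Q is at the origin and F lies 42.6 along u from Q, so F = 42.6·u = (42.2, 6.15). Tangency of A1 to both parallel lines with radius 7.5 puts S and B at Q ± 7.5·n: S = (-1.08, 7.42), B = (1.08, -7.42). Equal radii place H and J the same way about F: H = F + 7.5·n = (41.1, 13.6), J = F − 7.5·n = (43.2, -1.27). Then |QH| = |H − Q| = 43.3.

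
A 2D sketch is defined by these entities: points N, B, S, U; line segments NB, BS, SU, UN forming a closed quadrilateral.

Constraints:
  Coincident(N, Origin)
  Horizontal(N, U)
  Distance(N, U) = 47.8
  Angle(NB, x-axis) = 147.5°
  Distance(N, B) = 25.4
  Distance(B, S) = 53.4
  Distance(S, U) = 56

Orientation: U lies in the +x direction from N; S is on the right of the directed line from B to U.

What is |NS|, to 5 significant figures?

33.918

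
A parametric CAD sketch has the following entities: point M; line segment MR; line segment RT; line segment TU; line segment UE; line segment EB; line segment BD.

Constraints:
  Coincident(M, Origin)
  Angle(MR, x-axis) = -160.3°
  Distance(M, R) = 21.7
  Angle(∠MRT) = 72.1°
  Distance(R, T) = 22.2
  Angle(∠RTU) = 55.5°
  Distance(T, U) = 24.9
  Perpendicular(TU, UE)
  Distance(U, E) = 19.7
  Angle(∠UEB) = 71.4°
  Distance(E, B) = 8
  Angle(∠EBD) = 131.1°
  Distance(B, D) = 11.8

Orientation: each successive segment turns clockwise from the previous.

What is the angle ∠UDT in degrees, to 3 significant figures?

127°

M is at the origin; MR runs at -160.3° with length 21.7, so R = (-20.4, -7.31). ∠MRT = 72.1° gives RT at 91.8° from the x-axis; with |RT| = 22.2, T = (-21.1, 14.9). ∠RTU = 55.5° gives TU at -32.7° from the x-axis; with |TU| = 24.9, U = (-0.174, 1.42). The perpendicularity gives UE at right angles to TU, so UE runs at -123°; with |UE| = 19.7, E = (-10.8, -15.2). ∠UEB = 71.4° gives EB at 129° from the x-axis; with |EB| = 8.0, B = (-15.8, -8.91). ∠EBD = 131.1° gives BD at 79.8° from the x-axis; with |BD| = 11.8, D = (-13.7, 2.70). Then cos ∠UDT = DU·DT / (|DU||DT|), giving 127°.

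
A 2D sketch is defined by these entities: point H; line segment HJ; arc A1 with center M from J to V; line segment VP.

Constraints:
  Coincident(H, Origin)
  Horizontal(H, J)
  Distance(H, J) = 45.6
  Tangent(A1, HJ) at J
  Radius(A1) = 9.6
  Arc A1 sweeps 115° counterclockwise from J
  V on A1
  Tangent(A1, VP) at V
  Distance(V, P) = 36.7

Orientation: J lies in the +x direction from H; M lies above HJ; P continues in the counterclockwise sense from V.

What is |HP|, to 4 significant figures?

60.88

On A1, J sits at bearing -90° from M; a 115° counterclockwise sweep puts V at bearing 25°, so V = M + 9.6·(cos 25°, sin 25°) = (54.30, 13.66). Since A1 is tangent to VP there, MV ⟂ VP, so VP runs along (−sin 25°, cos 25°); with |VP| = 36.7, P = (38.79, 46.92). Then |HP| = |P − H| = 60.88.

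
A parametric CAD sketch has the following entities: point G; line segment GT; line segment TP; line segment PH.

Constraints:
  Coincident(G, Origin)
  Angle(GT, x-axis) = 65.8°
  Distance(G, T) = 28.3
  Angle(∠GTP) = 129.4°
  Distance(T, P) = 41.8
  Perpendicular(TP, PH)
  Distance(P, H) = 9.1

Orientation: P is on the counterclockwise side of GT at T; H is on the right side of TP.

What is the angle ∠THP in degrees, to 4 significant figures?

77.72°

G is at the origin; GT runs at 65.8° with length 28.3, so T = 28.3·(cos 65.8°, sin 65.8°) = (11.60, 25.81). ∠GTP = 129.4°, so TP runs at 65.8° + (180° − 129.4°) = 116.4° from the x-axis; with |TP| = 41.8, P = T + 41.8·(cos 116.4°, sin 116.4°) = (-6.985, 63.25). TP is perpendicular to PH; with |PH| = 9.1 on the right of TP, H = P + 9.1·(0.8957, 0.4446) = (1.166, 67.30). Then cos ∠THP = HT·HP / (|HT||HP|), giving 77.72°.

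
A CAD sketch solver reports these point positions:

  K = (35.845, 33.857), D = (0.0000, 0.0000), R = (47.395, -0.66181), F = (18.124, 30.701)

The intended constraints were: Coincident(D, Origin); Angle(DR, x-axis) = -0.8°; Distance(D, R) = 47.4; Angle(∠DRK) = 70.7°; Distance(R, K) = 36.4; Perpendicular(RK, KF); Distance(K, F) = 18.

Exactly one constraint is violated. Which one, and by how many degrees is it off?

Perpendicular(RK, KF) — off by 8.40°.

D = (0.00, 0.00) ✓; DR at -0.8000° ✓; |DR| = 47.40 ✓; ∠DRK = 70.70° ✓; |RK| = 36.40 ✓; ∠(RK, KF) = 81.60° ✗; |KF| = 18.00 ✓.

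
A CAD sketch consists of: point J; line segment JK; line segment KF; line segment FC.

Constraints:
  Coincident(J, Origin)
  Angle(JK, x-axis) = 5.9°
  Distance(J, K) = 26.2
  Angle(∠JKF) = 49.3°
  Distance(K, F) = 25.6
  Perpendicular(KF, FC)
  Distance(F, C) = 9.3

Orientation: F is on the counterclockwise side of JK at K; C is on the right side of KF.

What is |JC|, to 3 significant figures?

30.4

∠JKF = 49.3°, so KF runs at 5.9° + (180° − 49.3°) = 137° from the x-axis; with |KF| = 25.6, F = K + 25.6·(cos 137°, sin 137°) = (7.46, 20.3). KF ⟂ FC; with |FC| = 9.3 on the right of KF, C = F + 9.3·(0.687, 0.727) = (13.9, 27.0). Then |JC| = |C − J| = 30.4.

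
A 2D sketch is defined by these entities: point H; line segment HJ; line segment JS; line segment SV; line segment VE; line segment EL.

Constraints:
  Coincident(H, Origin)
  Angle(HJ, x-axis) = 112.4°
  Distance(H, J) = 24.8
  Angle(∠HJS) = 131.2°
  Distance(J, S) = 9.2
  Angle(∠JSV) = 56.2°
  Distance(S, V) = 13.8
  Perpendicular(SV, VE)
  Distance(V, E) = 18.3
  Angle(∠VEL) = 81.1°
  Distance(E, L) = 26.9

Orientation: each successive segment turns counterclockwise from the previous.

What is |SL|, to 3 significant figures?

19.1

SV ⟂ VE, so VE runs at 15.0°; with |VE| = 18.3, E = (3.09, 17.3). ∠VEL = 81.1° gives EL at 114° from the x-axis; with |EL| = 26.9, L = (-7.81, 41.9). Then |SL| = |L − S| = 19.1.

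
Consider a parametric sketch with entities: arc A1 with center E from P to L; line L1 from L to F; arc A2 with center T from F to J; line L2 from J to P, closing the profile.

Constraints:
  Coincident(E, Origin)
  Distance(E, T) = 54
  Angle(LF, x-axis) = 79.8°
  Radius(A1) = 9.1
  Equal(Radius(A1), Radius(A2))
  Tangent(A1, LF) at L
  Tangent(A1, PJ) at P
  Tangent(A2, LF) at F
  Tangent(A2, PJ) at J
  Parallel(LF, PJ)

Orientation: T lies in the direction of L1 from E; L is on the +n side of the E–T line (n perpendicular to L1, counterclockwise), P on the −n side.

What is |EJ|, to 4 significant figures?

54.76

The slot axis is L1's direction at 79.8°, so u = (cos 79.8°, sin 79.8°) = (0.1771, 0.9842) and n = (−sin 79.8°, cos 79.8°) = (-0.9842, 0.1771). E is at the origin and T lies 54.0 along u from E, so T = 54.0·u = (9.563, 53.15). Tangency of A1 to both parallel lines with radius 9.1 puts L and P at E ± 9.1·n: L = (-8.956, 1.611), P = (8.956, -1.611). Equal radii place F and J the same way about T: F = T + 9.1·n = (0.6064, 54.76), J = T − 9.1·n = (18.52, 51.54). Then |EJ| = |J − E| = 54.76.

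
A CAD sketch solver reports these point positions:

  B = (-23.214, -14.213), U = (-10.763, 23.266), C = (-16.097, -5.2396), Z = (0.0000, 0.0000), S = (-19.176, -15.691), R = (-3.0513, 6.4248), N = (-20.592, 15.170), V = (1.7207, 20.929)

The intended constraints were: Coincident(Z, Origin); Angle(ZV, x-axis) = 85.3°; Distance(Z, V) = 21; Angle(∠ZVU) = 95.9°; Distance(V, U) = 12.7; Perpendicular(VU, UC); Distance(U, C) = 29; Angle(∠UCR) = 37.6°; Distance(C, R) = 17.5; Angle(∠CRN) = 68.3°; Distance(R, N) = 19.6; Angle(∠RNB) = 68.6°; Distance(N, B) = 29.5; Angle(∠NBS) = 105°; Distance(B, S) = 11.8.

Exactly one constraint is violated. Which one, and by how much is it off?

Distance(B, S) = 11.8 — off by 7.50.

Z = (0.00, 0.00) ✓; ZV at 85.30° ✓; |ZV| = 21.00 ✓; ∠ZVU = 95.90° ✓; |VU| = 12.70 ✓; ∠(VU, UC) = 90.00° ✓; |UC| = 29.00 ✓; ∠UCR = 37.60° ✓; |CR| = 17.50 ✓; ∠CRN = 68.30° ✓; |RN| = 19.60 ✓; ∠RNB = 68.60° ✓; |NB| = 29.50 ✓; ∠NBS = 105.0° ✓; |BS| = 4.300 ✗.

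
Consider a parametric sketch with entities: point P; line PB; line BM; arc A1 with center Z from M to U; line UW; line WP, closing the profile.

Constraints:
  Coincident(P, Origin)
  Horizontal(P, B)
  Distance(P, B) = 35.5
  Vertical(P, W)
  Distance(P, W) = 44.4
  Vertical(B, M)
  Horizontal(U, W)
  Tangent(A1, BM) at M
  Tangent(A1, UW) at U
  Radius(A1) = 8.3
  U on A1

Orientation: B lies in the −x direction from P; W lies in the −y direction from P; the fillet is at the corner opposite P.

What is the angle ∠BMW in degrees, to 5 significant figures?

103.16°

P is at the origin; PB is horizontal with |PB| = 35.5 and B on the −x side, so B = (-35.500, 0.0000). PW is vertical with |PW| = 44.4 and W on the −y side, so W = (0.0000, -44.400). The virtual corner opposite P is at (-35.500, -44.400). Since A1 is tangent to BM there, ZM ⟂ BM and since A1 is tangent to UW there, ZU ⟂ UW, with radius 8.3, so the center Z sits 8.3 in from both sides at Z = (-27.200, -36.100). That places the tangent points at M = (-35.500, -36.100) on BM and U = (-27.200, -44.400) on UW. Then cos ∠BMW = MB·MW / (|MB||MW|), giving 103.16°.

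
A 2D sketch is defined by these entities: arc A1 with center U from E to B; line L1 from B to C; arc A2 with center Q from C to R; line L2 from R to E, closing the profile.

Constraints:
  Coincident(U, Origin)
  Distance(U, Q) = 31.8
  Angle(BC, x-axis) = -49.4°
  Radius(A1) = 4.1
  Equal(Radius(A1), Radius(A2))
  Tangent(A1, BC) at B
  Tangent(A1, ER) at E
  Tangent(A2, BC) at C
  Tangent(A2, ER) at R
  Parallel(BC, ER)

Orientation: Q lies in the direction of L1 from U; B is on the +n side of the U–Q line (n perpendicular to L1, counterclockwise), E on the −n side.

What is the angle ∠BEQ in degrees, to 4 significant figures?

82.65°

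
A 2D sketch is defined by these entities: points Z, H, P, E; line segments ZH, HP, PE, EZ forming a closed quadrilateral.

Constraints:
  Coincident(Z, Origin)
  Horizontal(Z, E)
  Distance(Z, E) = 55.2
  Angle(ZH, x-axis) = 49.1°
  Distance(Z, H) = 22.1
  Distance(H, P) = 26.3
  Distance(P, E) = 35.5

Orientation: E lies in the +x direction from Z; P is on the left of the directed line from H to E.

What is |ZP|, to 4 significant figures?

47.83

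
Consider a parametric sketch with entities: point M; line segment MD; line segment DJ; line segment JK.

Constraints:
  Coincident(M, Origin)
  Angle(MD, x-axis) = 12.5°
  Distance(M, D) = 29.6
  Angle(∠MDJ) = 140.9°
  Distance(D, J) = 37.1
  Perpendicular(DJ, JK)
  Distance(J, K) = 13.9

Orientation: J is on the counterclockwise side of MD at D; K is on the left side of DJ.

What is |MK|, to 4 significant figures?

60.26

M is at the origin; MD runs at 12.5° with length 29.6, so D = 29.6·(cos 12.5°, sin 12.5°) = (28.90, 6.407). ∠MDJ = 140.9°, so DJ runs at 12.5° + (180° − 140.9°) = 51.60° from the x-axis; with |DJ| = 37.1, J = D + 37.1·(cos 51.60°, sin 51.60°) = (51.94, 35.48). DJ is perpendicular to JK; with |JK| = 13.9 on the left of DJ, K = J + 13.9·(-0.7837, 0.6211) = (41.05, 44.12). Then |MK| = |K − M| = 60.26.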